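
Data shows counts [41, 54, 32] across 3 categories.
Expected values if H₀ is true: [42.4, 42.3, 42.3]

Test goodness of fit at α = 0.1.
Chi-square goodness of fit test:
H₀: observed counts match expected distribution
H₁: observed counts differ from expected distribution
df = k - 1 = 2
χ² = Σ(O - E)²/E
   = (41 - 42.4)²/42.4 + (54 - 42.3)²/42.3 + (32 - 42.3)²/42.3
   = 0.046 + 3.236 + 2.508
   = 5.79
p-value = 0.0553

Since p-value < α = 0.1, we reject H₀.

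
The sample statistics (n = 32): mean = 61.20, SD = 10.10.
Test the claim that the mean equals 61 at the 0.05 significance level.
One-sample t-test:
H₀: μ = 61
H₁: μ ≠ 61
df = n - 1 = 31
t = (x̄ - μ₀) / (s/√n) = (61.20 - 61) / (10.10/√32) = 0.112
p-value = 0.9115

Since p-value > α = 0.05, we fail to reject H₀.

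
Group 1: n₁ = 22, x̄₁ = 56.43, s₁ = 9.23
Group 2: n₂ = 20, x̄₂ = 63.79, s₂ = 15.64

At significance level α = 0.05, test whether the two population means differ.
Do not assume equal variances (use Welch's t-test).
Welch's two-sample t-test:
H₀: μ₁ = μ₂
H₁: μ₁ ≠ μ₂
s₁²/n₁ = 9.23²/22 = 3.8724,  s₂²/n₂ = 15.64²/20 = 12.2305
SE = √(s₁²/n₁ + s₂²/n₂) = √(3.8724 + 12.2305) = 4.0128
df (Welch-Satterthwaite) = (s₁²/n₁ + s₂²/n₂)² / [(s₁²/n₁)²/(n₁-1) + (s₂²/n₂)²/(n₂-1)] ≈ 30.20
t = (x̄₁ - x̄₂) / SE = (56.43 - 63.79) / 4.0128 = -7.36 / 4.0128 = -1.834
p-value = 0.0765

Since p-value > α = 0.05, we fail to reject H₀.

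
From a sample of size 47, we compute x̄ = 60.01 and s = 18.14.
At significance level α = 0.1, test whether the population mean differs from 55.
One-sample t-test:
H₀: μ = 55
H₁: μ ≠ 55
df = n - 1 = 46
t = (x̄ - μ₀) / (s/√n) = (60.01 - 55) / (18.14/√47) = 1.893
p-value = 0.0646

Since p-value < α = 0.1, we reject H₀.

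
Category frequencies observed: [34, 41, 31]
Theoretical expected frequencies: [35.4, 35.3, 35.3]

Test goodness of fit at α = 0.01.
Chi-square goodness of fit test:
H₀: observed counts match expected distribution
H₁: observed counts differ from expected distribution
df = k - 1 = 2
χ² = Σ(O - E)²/E
   = (34 - 35.4)²/35.4 + (41 - 35.3)²/35.3 + (31 - 35.3)²/35.3
   = 0.055 + 0.920 + 0.524
   = 1.50
p-value = 0.4725

Since p-value > α = 0.01, we fail to reject H₀.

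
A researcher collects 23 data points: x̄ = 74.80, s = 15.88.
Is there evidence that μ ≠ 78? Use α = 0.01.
One-sample t-test:
H₀: μ = 78
H₁: μ ≠ 78
df = n - 1 = 22
t = (x̄ - μ₀) / (s/√n) = (74.80 - 78) / (15.88/√23) = -0.966
p-value = 0.3443

Since p-value > α = 0.01, we fail to reject H₀.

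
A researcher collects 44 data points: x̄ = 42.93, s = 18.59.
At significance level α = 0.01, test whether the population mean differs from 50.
One-sample t-test:
H₀: μ = 50
H₁: μ ≠ 50
df = n - 1 = 43
t = (x̄ - μ₀) / (s/√n) = (42.93 - 50) / (18.59/√44) = -2.523
p-value = 0.0154

Since p-value > α = 0.01, we fail to reject H₀.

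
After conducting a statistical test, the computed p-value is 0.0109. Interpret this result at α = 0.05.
Since p = 0.0109 < α = 0.05, reject H₀.
There is sufficient evidence to reject the null hypothesis; the result is statistically significant at the 0.05 level.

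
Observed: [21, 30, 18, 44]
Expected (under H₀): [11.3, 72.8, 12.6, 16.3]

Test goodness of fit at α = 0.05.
Chi-square goodness of fit test:
H₀: observed counts match expected distribution
H₁: observed counts differ from expected distribution
df = k - 1 = 3
χ² = Σ(O - E)²/E
   = (21 - 11.3)²/11.3 + (30 - 72.8)²/72.8 + (18 - 12.6)²/12.6 + (44 - 16.3)²/16.3
   = 8.327 + 25.163 + 2.314 + 47.073
   = 82.88
p-value < 0.0001

Since p-value < α = 0.05, we reject H₀.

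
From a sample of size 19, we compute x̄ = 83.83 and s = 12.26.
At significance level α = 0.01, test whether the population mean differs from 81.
One-sample t-test:
H₀: μ = 81
H₁: μ ≠ 81
df = n - 1 = 18
t = (x̄ - μ₀) / (s/√n) = (83.83 - 81) / (12.26/√19) = 1.006
p-value = 0.3277

Since p-value > α = 0.01, we fail to reject H₀.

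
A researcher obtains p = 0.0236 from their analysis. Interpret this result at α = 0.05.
Since p = 0.0236 < α = 0.05, reject H₀.
There is sufficient evidence to reject the null hypothesis; the result is statistically significant at the 0.05 level.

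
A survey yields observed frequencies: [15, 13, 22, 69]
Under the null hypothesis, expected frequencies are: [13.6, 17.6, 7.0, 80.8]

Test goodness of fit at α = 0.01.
Chi-square goodness of fit test:
H₀: observed counts match expected distribution
H₁: observed counts differ from expected distribution
df = k - 1 = 3
χ² = Σ(O - E)²/E
   = (15 - 13.6)²/13.6 + (13 - 17.6)²/17.6 + (22 - 7.0)²/7.0 + (69 - 80.8)²/80.8
   = 0.144 + 1.202 + 32.143 + 1.723
   = 35.21
p-value < 0.0001

Since p-value < α = 0.01, we reject H₀.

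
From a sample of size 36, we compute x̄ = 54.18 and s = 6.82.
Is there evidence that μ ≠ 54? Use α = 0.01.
One-sample t-test:
H₀: μ = 54
H₁: μ ≠ 54
df = n - 1 = 35
t = (x̄ - μ₀) / (s/√n) = (54.18 - 54) / (6.82/√36) = 0.158
p-value = 0.8751

Since p-value > α = 0.01, we fail to reject H₀.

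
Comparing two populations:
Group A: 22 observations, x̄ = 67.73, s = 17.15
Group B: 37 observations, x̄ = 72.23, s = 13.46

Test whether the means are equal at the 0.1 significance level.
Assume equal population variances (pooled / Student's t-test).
Student's two-sample t-test (equal variances):
H₀: μ₁ = μ₂
H₁: μ₁ ≠ μ₂
df = n₁ + n₂ - 2 = 57
Pooled variance s_p² = [(n₁-1)s₁² + (n₂-1)s₂²] / (n₁ + n₂ - 2) = [(21)(17.15²) + (36)(13.46²)] / 57 = 222.7851
SE = √(s_p²(1/n₁ + 1/n₂)) = √(222.7851 × (1/22 + 1/37)) = 4.0184
t = (x̄₁ - x̄₂) / SE = (67.73 - 72.23) / 4.0184 = -4.50 / 4.0184 = -1.120
p-value = 0.2675

Since p-value > α = 0.1, we fail to reject H₀.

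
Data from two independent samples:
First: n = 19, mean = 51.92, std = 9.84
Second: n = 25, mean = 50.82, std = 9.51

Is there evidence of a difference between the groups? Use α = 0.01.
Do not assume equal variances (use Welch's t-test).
Welch's two-sample t-test:
H₀: μ₁ = μ₂
H₁: μ₁ ≠ μ₂
s₁²/n₁ = 9.84²/19 = 5.0961,  s₂²/n₂ = 9.51²/25 = 3.6176
SE = √(s₁²/n₁ + s₂²/n₂) = √(5.0961 + 3.6176) = 2.9519
df (Welch-Satterthwaite) = (s₁²/n₁ + s₂²/n₂)² / [(s₁²/n₁)²/(n₁-1) + (s₂²/n₂)²/(n₂-1)] ≈ 38.19
t = (x̄₁ - x̄₂) / SE = (51.92 - 50.82) / 2.9519 = 1.10 / 2.9519 = 0.373
p-value = 0.7115

Since p-value > α = 0.01, we fail to reject H₀.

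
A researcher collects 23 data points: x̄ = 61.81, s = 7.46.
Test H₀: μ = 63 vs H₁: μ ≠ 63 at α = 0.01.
One-sample t-test:
H₀: μ = 63
H₁: μ ≠ 63
df = n - 1 = 22
t = (x̄ - μ₀) / (s/√n) = (61.81 - 63) / (7.46/√23) = -0.765
p-value = 0.4524

Since p-value > α = 0.01, we fail to reject H₀.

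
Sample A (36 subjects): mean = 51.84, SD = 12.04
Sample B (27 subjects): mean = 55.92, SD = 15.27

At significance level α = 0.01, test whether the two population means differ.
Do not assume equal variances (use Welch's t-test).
Welch's two-sample t-test:
H₀: μ₁ = μ₂
H₁: μ₁ ≠ μ₂
s₁²/n₁ = 12.04²/36 = 4.0267,  s₂²/n₂ = 15.27²/27 = 8.6360
SE = √(s₁²/n₁ + s₂²/n₂) = √(4.0267 + 8.6360) = 3.5585
df (Welch-Satterthwaite) = (s₁²/n₁ + s₂²/n₂)² / [(s₁²/n₁)²/(n₁-1) + (s₂²/n₂)²/(n₂-1)] ≈ 48.13
t = (x̄₁ - x̄₂) / SE = (51.84 - 55.92) / 3.5585 = -4.08 / 3.5585 = -1.147
p-value = 0.2572

Since p-value > α = 0.01, we fail to reject H₀.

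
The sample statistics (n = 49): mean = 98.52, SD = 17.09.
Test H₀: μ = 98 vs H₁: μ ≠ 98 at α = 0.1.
One-sample t-test:
H₀: μ = 98
H₁: μ ≠ 98
df = n - 1 = 48
t = (x̄ - μ₀) / (s/√n) = (98.52 - 98) / (17.09/√49) = 0.213
p-value = 0.8322

Since p-value > α = 0.1, we fail to reject H₀.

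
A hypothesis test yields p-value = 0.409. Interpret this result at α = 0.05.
Since p = 0.409 > α = 0.05, fail to reject H₀.
There is insufficient evidence to reject the null hypothesis; the result is not statistically significant at the 0.05 level.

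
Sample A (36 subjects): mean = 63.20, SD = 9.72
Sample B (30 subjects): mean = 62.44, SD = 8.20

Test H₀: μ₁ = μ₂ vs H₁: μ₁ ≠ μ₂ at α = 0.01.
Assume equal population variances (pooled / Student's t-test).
Student's two-sample t-test (equal variances):
H₀: μ₁ = μ₂
H₁: μ₁ ≠ μ₂
df = n₁ + n₂ - 2 = 64
Pooled variance s_p² = [(n₁-1)s₁² + (n₂-1)s₂²] / (n₁ + n₂ - 2) = [(35)(9.72²) + (29)(8.20²)] / 64 = 82.1360
SE = √(s_p²(1/n₁ + 1/n₂)) = √(82.1360 × (1/36 + 1/30)) = 2.2404
t = (x̄₁ - x̄₂) / SE = (63.20 - 62.44) / 2.2404 = 0.76 / 2.2404 = 0.339
p-value = 0.7356

Since p-value > α = 0.01, we fail to reject H₀.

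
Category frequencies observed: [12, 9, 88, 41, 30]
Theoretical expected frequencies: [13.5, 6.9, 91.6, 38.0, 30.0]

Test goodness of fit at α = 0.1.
Chi-square goodness of fit test:
H₀: observed counts match expected distribution
H₁: observed counts differ from expected distribution
df = k - 1 = 4
χ² = Σ(O - E)²/E
   = (12 - 13.5)²/13.5 + (9 - 6.9)²/6.9 + (88 - 91.6)²/91.6 + (41 - 38.0)²/38.0 + (30 - 30.0)²/30.0
   = 0.167 + 0.639 + 0.141 + 0.237 + 0.000
   = 1.18
p-value = 0.8807

Since p-value > α = 0.1, we fail to reject H₀.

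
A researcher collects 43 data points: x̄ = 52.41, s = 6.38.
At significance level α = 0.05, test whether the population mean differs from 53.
One-sample t-test:
H₀: μ = 53
H₁: μ ≠ 53
df = n - 1 = 42
t = (x̄ - μ₀) / (s/√n) = (52.41 - 53) / (6.38/√43) = -0.606
p-value = 0.5475

Since p-value > α = 0.05, we fail to reject H₀.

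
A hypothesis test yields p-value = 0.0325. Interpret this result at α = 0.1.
Since p = 0.0325 < α = 0.1, reject H₀.
There is sufficient evidence to reject the null hypothesis; the result is statistically significant at the 0.1 level.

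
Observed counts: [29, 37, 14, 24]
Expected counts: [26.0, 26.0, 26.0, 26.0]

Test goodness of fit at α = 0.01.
Chi-square goodness of fit test:
H₀: observed counts match expected distribution
H₁: observed counts differ from expected distribution
df = k - 1 = 3
χ² = Σ(O - E)²/E
   = (29 - 26.0)²/26.0 + (37 - 26.0)²/26.0 + (14 - 26.0)²/26.0 + (24 - 26.0)²/26.0
   = 0.346 + 4.654 + 5.538 + 0.154
   = 10.69
p-value = 0.0135

Since p-value > α = 0.01, we fail to reject H₀.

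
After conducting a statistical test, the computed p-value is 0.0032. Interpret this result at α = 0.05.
Since p = 0.0032 < α = 0.05, reject H₀.
There is sufficient evidence to reject the null hypothesis; the result is statistically significant at the 0.05 level.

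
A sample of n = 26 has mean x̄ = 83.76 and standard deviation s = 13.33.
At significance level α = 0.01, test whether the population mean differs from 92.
One-sample t-test:
H₀: μ = 92
H₁: μ ≠ 92
df = n - 1 = 25
t = (x̄ - μ₀) / (s/√n) = (83.76 - 92) / (13.33/√26) = -3.152
p-value = 0.0042

Since p-value < α = 0.01, we reject H₀.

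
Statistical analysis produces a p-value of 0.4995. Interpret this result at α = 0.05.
Since p = 0.4995 > α = 0.05, fail to reject H₀.
There is insufficient evidence to reject the null hypothesis; the result is not statistically significant at the 0.05 level.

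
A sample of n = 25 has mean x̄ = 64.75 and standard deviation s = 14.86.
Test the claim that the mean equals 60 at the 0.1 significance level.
One-sample t-test:
H₀: μ = 60
H₁: μ ≠ 60
df = n - 1 = 24
t = (x̄ - μ₀) / (s/√n) = (64.75 - 60) / (14.86/√25) = 1.598
p-value = 0.1231

Since p-value > α = 0.1, we fail to reject H₀.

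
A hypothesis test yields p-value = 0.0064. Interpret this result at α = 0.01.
Since p = 0.0064 < α = 0.01, reject H₀.
There is sufficient evidence to reject the null hypothesis; the result is statistically significant at the 0.01 level.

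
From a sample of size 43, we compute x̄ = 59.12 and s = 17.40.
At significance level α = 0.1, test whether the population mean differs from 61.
One-sample t-test:
H₀: μ = 61
H₁: μ ≠ 61
df = n - 1 = 42
t = (x̄ - μ₀) / (s/√n) = (59.12 - 61) / (17.40/√43) = -0.709
p-value = 0.4825

Since p-value > α = 0.1, we fail to reject H₀.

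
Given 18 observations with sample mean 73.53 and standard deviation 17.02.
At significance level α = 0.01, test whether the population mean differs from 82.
One-sample t-test:
H₀: μ = 82
H₁: μ ≠ 82
df = n - 1 = 17
t = (x̄ - μ₀) / (s/√n) = (73.53 - 82) / (17.02/√18) = -2.111
p-value = 0.0499

Since p-value > α = 0.01, we fail to reject H₀.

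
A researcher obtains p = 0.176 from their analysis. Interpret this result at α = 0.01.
Since p = 0.176 > α = 0.01, fail to reject H₀.
There is insufficient evidence to reject the null hypothesis; the result is not statistically significant at the 0.01 level.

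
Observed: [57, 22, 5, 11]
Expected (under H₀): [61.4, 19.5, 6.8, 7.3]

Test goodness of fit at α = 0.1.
Chi-square goodness of fit test:
H₀: observed counts match expected distribution
H₁: observed counts differ from expected distribution
df = k - 1 = 3
χ² = Σ(O - E)²/E
   = (57 - 61.4)²/61.4 + (22 - 19.5)²/19.5 + (5 - 6.8)²/6.8 + (11 - 7.3)²/7.3
   = 0.315 + 0.321 + 0.476 + 1.875
   = 2.99
p-value = 0.3935

Since p-value > α = 0.1, we fail to reject H₀.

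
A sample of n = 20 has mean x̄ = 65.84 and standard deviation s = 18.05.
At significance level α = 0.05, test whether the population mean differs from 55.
One-sample t-test:
H₀: μ = 55
H₁: μ ≠ 55
df = n - 1 = 19
t = (x̄ - μ₀) / (s/√n) = (65.84 - 55) / (18.05/√20) = 2.686
p-value = 0.0146

Since p-value < α = 0.05, we reject H₀.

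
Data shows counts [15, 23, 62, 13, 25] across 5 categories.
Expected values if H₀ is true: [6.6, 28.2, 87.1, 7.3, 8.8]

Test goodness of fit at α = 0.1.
Chi-square goodness of fit test:
H₀: observed counts match expected distribution
H₁: observed counts differ from expected distribution
df = k - 1 = 4
χ² = Σ(O - E)²/E
   = (15 - 6.6)²/6.6 + (23 - 28.2)²/28.2 + (62 - 87.1)²/87.1 + (13 - 7.3)²/7.3 + (25 - 8.8)²/8.8
   = 10.691 + 0.959 + 7.233 + 4.451 + 29.823
   = 53.16
p-value < 0.0001

Since p-value < α = 0.1, we reject H₀.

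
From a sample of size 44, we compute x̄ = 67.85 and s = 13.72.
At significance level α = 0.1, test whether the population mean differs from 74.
One-sample t-test:
H₀: μ = 74
H₁: μ ≠ 74
df = n - 1 = 43
t = (x̄ - μ₀) / (s/√n) = (67.85 - 74) / (13.72/√44) = -2.973
p-value = 0.0048

Since p-value < α = 0.1, we reject H₀.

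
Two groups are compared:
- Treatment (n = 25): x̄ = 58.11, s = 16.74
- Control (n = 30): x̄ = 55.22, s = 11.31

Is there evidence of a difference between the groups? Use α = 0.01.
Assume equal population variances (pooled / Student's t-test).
Student's two-sample t-test (equal variances):
H₀: μ₁ = μ₂
H₁: μ₁ ≠ μ₂
df = n₁ + n₂ - 2 = 53
Pooled variance s_p² = [(n₁-1)s₁² + (n₂-1)s₂²] / (n₁ + n₂ - 2) = [(24)(16.74²) + (29)(11.31²)] / 53 = 196.8873
SE = √(s_p²(1/n₁ + 1/n₂)) = √(196.8873 × (1/25 + 1/30)) = 3.7998
t = (x̄₁ - x̄₂) / SE = (58.11 - 55.22) / 3.7998 = 2.89 / 3.7998 = 0.761
p-value = 0.4503

Since p-value > α = 0.01, we fail to reject H₀.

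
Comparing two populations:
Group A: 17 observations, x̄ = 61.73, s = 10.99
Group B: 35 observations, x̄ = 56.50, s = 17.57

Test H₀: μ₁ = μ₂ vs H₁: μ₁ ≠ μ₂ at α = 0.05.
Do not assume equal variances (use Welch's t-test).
Welch's two-sample t-test:
H₀: μ₁ = μ₂
H₁: μ₁ ≠ μ₂
s₁²/n₁ = 10.99²/17 = 7.1047,  s₂²/n₂ = 17.57²/35 = 8.8201
SE = √(s₁²/n₁ + s₂²/n₂) = √(7.1047 + 8.8201) = 3.9906
df (Welch-Satterthwaite) = (s₁²/n₁ + s₂²/n₂)² / [(s₁²/n₁)²/(n₁-1) + (s₂²/n₂)²/(n₂-1)] ≈ 46.59
t = (x̄₁ - x̄₂) / SE = (61.73 - 56.50) / 3.9906 = 5.23 / 3.9906 = 1.311
p-value = 0.1964

Since p-value > α = 0.05, we fail to reject H₀.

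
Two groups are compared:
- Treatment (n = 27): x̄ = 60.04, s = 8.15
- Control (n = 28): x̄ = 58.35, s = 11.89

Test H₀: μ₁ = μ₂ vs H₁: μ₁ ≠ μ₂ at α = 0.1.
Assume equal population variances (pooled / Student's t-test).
Student's two-sample t-test (equal variances):
H₀: μ₁ = μ₂
H₁: μ₁ ≠ μ₂
df = n₁ + n₂ - 2 = 53
Pooled variance s_p² = [(n₁-1)s₁² + (n₂-1)s₂²] / (n₁ + n₂ - 2) = [(26)(8.15²) + (27)(11.89²)] / 53 = 104.6044
SE = √(s_p²(1/n₁ + 1/n₂)) = √(104.6044 × (1/27 + 1/28)) = 2.7586
t = (x̄₁ - x̄₂) / SE = (60.04 - 58.35) / 2.7586 = 1.69 / 2.7586 = 0.613
p-value = 0.5427

Since p-value > α = 0.1, we fail to reject H₀.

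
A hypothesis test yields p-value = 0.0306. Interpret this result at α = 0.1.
Since p = 0.0306 < α = 0.1, reject H₀.
There is sufficient evidence to reject the null hypothesis; the result is statistically significant at the 0.1 level.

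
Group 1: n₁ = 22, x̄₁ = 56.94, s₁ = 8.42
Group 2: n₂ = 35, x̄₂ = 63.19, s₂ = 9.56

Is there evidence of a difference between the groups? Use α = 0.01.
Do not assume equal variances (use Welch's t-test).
Welch's two-sample t-test:
H₀: μ₁ = μ₂
H₁: μ₁ ≠ μ₂
s₁²/n₁ = 8.42²/22 = 3.2226,  s₂²/n₂ = 9.56²/35 = 2.6112
SE = √(s₁²/n₁ + s₂²/n₂) = √(3.2226 + 2.6112) = 2.4153
df (Welch-Satterthwaite) = (s₁²/n₁ + s₂²/n₂)² / [(s₁²/n₁)²/(n₁-1) + (s₂²/n₂)²/(n₂-1)] ≈ 48.96
t = (x̄₁ - x̄₂) / SE = (56.94 - 63.19) / 2.4153 = -6.25 / 2.4153 = -2.588
p-value = 0.0127

Since p-value > α = 0.01, we fail to reject H₀.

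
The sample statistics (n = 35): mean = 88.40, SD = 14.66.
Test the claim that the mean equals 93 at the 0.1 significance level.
One-sample t-test:
H₀: μ = 93
H₁: μ ≠ 93
df = n - 1 = 34
t = (x̄ - μ₀) / (s/√n) = (88.40 - 93) / (14.66/√35) = -1.856
p-value = 0.0721

Since p-value < α = 0.1, we reject H₀.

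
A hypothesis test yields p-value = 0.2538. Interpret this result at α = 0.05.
Since p = 0.2538 > α = 0.05, fail to reject H₀.
There is insufficient evidence to reject the null hypothesis; the result is not statistically significant at the 0.05 level.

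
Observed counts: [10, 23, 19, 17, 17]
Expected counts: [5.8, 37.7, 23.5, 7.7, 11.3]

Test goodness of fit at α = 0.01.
Chi-square goodness of fit test:
H₀: observed counts match expected distribution
H₁: observed counts differ from expected distribution
df = k - 1 = 4
χ² = Σ(O - E)²/E
   = (10 - 5.8)²/5.8 + (23 - 37.7)²/37.7 + (19 - 23.5)²/23.5 + (17 - 7.7)²/7.7 + (17 - 11.3)²/11.3
   = 3.041 + 5.732 + 0.862 + 11.232 + 2.875
   = 23.74
p-value = 0.0001

Since p-value < α = 0.01, we reject H₀.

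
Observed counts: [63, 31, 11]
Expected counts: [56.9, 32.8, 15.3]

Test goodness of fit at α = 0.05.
Chi-square goodness of fit test:
H₀: observed counts match expected distribution
H₁: observed counts differ from expected distribution
df = k - 1 = 2
χ² = Σ(O - E)²/E
   = (63 - 56.9)²/56.9 + (31 - 32.8)²/32.8 + (11 - 15.3)²/15.3
   = 0.654 + 0.099 + 1.208
   = 1.96
p-value = 0.3751

Since p-value > α = 0.05, we fail to reject H₀.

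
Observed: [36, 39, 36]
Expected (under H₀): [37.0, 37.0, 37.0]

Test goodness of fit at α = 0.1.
Chi-square goodness of fit test:
H₀: observed counts match expected distribution
H₁: observed counts differ from expected distribution
df = k - 1 = 2
χ² = Σ(O - E)²/E
   = (36 - 37.0)²/37.0 + (39 - 37.0)²/37.0 + (36 - 37.0)²/37.0
   = 0.027 + 0.108 + 0.027
   = 0.16
p-value = 0.9221

Since p-value > α = 0.1, we fail to reject H₀.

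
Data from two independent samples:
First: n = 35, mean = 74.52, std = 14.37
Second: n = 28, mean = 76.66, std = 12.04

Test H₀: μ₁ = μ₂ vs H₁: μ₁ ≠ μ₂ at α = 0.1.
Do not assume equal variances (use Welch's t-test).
Welch's two-sample t-test:
H₀: μ₁ = μ₂
H₁: μ₁ ≠ μ₂
s₁²/n₁ = 14.37²/35 = 5.8999,  s₂²/n₂ = 12.04²/28 = 5.1772
SE = √(s₁²/n₁ + s₂²/n₂) = √(5.8999 + 5.1772) = 3.3282
df (Welch-Satterthwaite) = (s₁²/n₁ + s₂²/n₂)² / [(s₁²/n₁)²/(n₁-1) + (s₂²/n₂)²/(n₂-1)] ≈ 60.85
t = (x̄₁ - x̄₂) / SE = (74.52 - 76.66) / 3.3282 = -2.14 / 3.3282 = -0.643
p-value = 0.5226

Since p-value > α = 0.1, we fail to reject H₀.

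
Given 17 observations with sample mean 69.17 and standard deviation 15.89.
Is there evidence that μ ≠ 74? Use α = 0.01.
One-sample t-test:
H₀: μ = 74
H₁: μ ≠ 74
df = n - 1 = 16
t = (x̄ - μ₀) / (s/√n) = (69.17 - 74) / (15.89/√17) = -1.253
p-value = 0.2281

Since p-value > α = 0.01, we fail to reject H₀.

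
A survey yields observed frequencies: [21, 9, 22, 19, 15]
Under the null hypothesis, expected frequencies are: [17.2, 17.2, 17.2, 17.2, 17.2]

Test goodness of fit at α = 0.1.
Chi-square goodness of fit test:
H₀: observed counts match expected distribution
H₁: observed counts differ from expected distribution
df = k - 1 = 4
χ² = Σ(O - E)²/E
   = (21 - 17.2)²/17.2 + (9 - 17.2)²/17.2 + (22 - 17.2)²/17.2 + (19 - 17.2)²/17.2 + (15 - 17.2)²/17.2
   = 0.840 + 3.909 + 1.340 + 0.188 + 0.281
   = 6.56
p-value = 0.1612

Since p-value > α = 0.1, we fail to reject H₀.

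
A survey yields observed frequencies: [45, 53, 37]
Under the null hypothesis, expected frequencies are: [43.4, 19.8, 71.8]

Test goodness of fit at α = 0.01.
Chi-square goodness of fit test:
H₀: observed counts match expected distribution
H₁: observed counts differ from expected distribution
df = k - 1 = 2
χ² = Σ(O - E)²/E
   = (45 - 43.4)²/43.4 + (53 - 19.8)²/19.8 + (37 - 71.8)²/71.8
   = 0.059 + 55.669 + 16.867
   = 72.59
p-value < 0.0001

Since p-value < α = 0.01, we reject H₀.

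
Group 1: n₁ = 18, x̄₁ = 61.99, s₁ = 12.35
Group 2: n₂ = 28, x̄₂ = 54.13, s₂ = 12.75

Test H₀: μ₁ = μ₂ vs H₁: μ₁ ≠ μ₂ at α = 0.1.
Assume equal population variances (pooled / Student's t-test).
Student's two-sample t-test (equal variances):
H₀: μ₁ = μ₂
H₁: μ₁ ≠ μ₂
df = n₁ + n₂ - 2 = 44
Pooled variance s_p² = [(n₁-1)s₁² + (n₂-1)s₂²] / (n₁ + n₂ - 2) = [(17)(12.35²) + (27)(12.75²)] / 44 = 158.6834
SE = √(s_p²(1/n₁ + 1/n₂)) = √(158.6834 × (1/18 + 1/28)) = 3.8057
t = (x̄₁ - x̄₂) / SE = (61.99 - 54.13) / 3.8057 = 7.86 / 3.8057 = 2.065
p-value = 0.0448

Since p-value < α = 0.1, we reject H₀.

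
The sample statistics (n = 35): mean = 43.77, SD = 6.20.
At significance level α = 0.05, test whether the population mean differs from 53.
One-sample t-test:
H₀: μ = 53
H₁: μ ≠ 53
df = n - 1 = 34
t = (x̄ - μ₀) / (s/√n) = (43.77 - 53) / (6.20/√35) = -8.807
p-value < 0.0001

Since p-value < α = 0.05, we reject H₀.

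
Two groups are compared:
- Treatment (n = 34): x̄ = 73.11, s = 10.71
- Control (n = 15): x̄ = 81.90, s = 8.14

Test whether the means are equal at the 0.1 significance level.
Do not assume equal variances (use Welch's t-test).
Welch's two-sample t-test:
H₀: μ₁ = μ₂
H₁: μ₁ ≠ μ₂
s₁²/n₁ = 10.71²/34 = 3.3737,  s₂²/n₂ = 8.14²/15 = 4.4173
SE = √(s₁²/n₁ + s₂²/n₂) = √(3.3737 + 4.4173) = 2.7912
df (Welch-Satterthwaite) = (s₁²/n₁ + s₂²/n₂)² / [(s₁²/n₁)²/(n₁-1) + (s₂²/n₂)²/(n₂-1)] ≈ 34.91
t = (x̄₁ - x̄₂) / SE = (73.11 - 81.90) / 2.7912 = -8.79 / 2.7912 = -3.149
p-value = 0.0033

Since p-value < α = 0.1, we reject H₀.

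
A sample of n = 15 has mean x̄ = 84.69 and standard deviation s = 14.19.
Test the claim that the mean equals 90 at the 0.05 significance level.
One-sample t-test:
H₀: μ = 90
H₁: μ ≠ 90
df = n - 1 = 14
t = (x̄ - μ₀) / (s/√n) = (84.69 - 90) / (14.19/√15) = -1.449
p-value = 0.1693

Since p-value > α = 0.05, we fail to reject H₀.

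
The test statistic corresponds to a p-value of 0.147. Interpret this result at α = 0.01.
Since p = 0.147 > α = 0.01, fail to reject H₀.
There is insufficient evidence to reject the null hypothesis; the result is not statistically significant at the 0.01 level.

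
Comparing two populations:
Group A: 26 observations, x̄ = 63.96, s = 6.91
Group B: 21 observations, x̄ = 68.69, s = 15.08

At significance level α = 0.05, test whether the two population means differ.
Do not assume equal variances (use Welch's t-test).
Welch's two-sample t-test:
H₀: μ₁ = μ₂
H₁: μ₁ ≠ μ₂
s₁²/n₁ = 6.91²/26 = 1.8365,  s₂²/n₂ = 15.08²/21 = 10.8289
SE = √(s₁²/n₁ + s₂²/n₂) = √(1.8365 + 10.8289) = 3.5588
df (Welch-Satterthwaite) = (s₁²/n₁ + s₂²/n₂)² / [(s₁²/n₁)²/(n₁-1) + (s₂²/n₂)²/(n₂-1)] ≈ 26.74
t = (x̄₁ - x̄₂) / SE = (63.96 - 68.69) / 3.5588 = -4.73 / 3.5588 = -1.329
p-value = 0.1950

Since p-value > α = 0.05, we fail to reject H₀.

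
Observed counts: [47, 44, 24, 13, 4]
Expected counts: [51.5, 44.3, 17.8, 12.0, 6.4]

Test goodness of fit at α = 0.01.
Chi-square goodness of fit test:
H₀: observed counts match expected distribution
H₁: observed counts differ from expected distribution
df = k - 1 = 4
χ² = Σ(O - E)²/E
   = (47 - 51.5)²/51.5 + (44 - 44.3)²/44.3 + (24 - 17.8)²/17.8 + (13 - 12.0)²/12.0 + (4 - 6.4)²/6.4
   = 0.393 + 0.002 + 2.160 + 0.083 + 0.900
   = 3.54
p-value = 0.4721

Since p-value > α = 0.01, we fail to reject H₀.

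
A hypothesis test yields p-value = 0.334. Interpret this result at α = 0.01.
Since p = 0.334 > α = 0.01, fail to reject H₀.
There is insufficient evidence to reject the null hypothesis; the result is not statistically significant at the 0.01 level.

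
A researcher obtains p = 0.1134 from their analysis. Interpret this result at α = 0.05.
Since p = 0.1134 > α = 0.05, fail to reject H₀.
There is insufficient evidence to reject the null hypothesis; the result is not statistically significant at the 0.05 level.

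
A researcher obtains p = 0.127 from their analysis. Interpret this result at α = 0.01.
Since p = 0.127 > α = 0.01, fail to reject H₀.
There is insufficient evidence to reject the null hypothesis; the result is not statistically significant at the 0.01 level.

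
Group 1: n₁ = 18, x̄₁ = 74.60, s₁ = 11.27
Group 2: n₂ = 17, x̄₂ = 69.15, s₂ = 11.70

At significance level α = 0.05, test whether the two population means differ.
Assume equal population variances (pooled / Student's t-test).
Student's two-sample t-test (equal variances):
H₀: μ₁ = μ₂
H₁: μ₁ ≠ μ₂
df = n₁ + n₂ - 2 = 33
Pooled variance s_p² = [(n₁-1)s₁² + (n₂-1)s₂²] / (n₁ + n₂ - 2) = [(17)(11.27²) + (16)(11.70²)] / 33 = 131.8018
SE = √(s_p²(1/n₁ + 1/n₂)) = √(131.8018 × (1/18 + 1/17)) = 3.8827
t = (x̄₁ - x̄₂) / SE = (74.60 - 69.15) / 3.8827 = 5.45 / 3.8827 = 1.404
p-value = 0.1698

Since p-value > α = 0.05, we fail to reject H₀.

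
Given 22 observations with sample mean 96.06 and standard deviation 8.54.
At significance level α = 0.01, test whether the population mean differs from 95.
One-sample t-test:
H₀: μ = 95
H₁: μ ≠ 95
df = n - 1 = 21
t = (x̄ - μ₀) / (s/√n) = (96.06 - 95) / (8.54/√22) = 0.582
p-value = 0.5666

Since p-value > α = 0.01, we fail to reject H₀.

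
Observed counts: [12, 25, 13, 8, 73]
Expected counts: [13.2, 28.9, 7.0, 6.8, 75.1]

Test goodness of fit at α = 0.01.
Chi-square goodness of fit test:
H₀: observed counts match expected distribution
H₁: observed counts differ from expected distribution
df = k - 1 = 4
χ² = Σ(O - E)²/E
   = (12 - 13.2)²/13.2 + (25 - 28.9)²/28.9 + (13 - 7.0)²/7.0 + (8 - 6.8)²/6.8 + (73 - 75.1)²/75.1
   = 0.109 + 0.526 + 5.143 + 0.212 + 0.059
   = 6.05
p-value = 0.1955

Since p-value > α = 0.01, we fail to reject H₀.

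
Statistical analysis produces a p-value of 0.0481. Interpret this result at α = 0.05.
Since p = 0.0481 < α = 0.05, reject H₀.
There is sufficient evidence to reject the null hypothesis; the result is statistically significant at the 0.05 level.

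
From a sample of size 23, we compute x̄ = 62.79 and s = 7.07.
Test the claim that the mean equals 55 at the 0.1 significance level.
One-sample t-test:
H₀: μ = 55
H₁: μ ≠ 55
df = n - 1 = 22
t = (x̄ - μ₀) / (s/√n) = (62.79 - 55) / (7.07/√23) = 5.284
p-value < 0.0001

Since p-value < α = 0.1, we reject H₀.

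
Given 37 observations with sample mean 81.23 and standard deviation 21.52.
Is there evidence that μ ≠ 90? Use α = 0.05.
One-sample t-test:
H₀: μ = 90
H₁: μ ≠ 90
df = n - 1 = 36
t = (x̄ - μ₀) / (s/√n) = (81.23 - 90) / (21.52/√37) = -2.479
p-value = 0.0180

Since p-value < α = 0.05, we reject H₀.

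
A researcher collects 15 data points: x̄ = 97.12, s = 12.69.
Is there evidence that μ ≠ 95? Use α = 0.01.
One-sample t-test:
H₀: μ = 95
H₁: μ ≠ 95
df = n - 1 = 14
t = (x̄ - μ₀) / (s/√n) = (97.12 - 95) / (12.69/√15) = 0.647
p-value = 0.5281

Since p-value > α = 0.01, we fail to reject H₀.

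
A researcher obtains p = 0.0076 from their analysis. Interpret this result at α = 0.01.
Since p = 0.0076 < α = 0.01, reject H₀.
There is sufficient evidence to reject the null hypothesis; the result is statistically significant at the 0.01 level.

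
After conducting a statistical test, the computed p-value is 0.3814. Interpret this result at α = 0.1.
Since p = 0.3814 > α = 0.1, fail to reject H₀.
There is insufficient evidence to reject the null hypothesis; the result is not statistically significant at the 0.1 level.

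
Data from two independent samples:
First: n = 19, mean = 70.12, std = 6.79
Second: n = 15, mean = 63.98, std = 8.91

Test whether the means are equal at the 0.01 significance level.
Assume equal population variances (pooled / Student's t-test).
Student's two-sample t-test (equal variances):
H₀: μ₁ = μ₂
H₁: μ₁ ≠ μ₂
df = n₁ + n₂ - 2 = 32
Pooled variance s_p² = [(n₁-1)s₁² + (n₂-1)s₂²] / (n₁ + n₂ - 2) = [(18)(6.79²) + (14)(8.91²)] / 32 = 60.6659
SE = √(s_p²(1/n₁ + 1/n₂)) = √(60.6659 × (1/19 + 1/15)) = 2.6902
t = (x̄₁ - x̄₂) / SE = (70.12 - 63.98) / 2.6902 = 6.14 / 2.6902 = 2.282
p-value = 0.0293

Since p-value > α = 0.01, we fail to reject H₀.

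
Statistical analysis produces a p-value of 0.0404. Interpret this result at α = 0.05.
Since p = 0.0404 < α = 0.05, reject H₀.
There is sufficient evidence to reject the null hypothesis; the result is statistically significant at the 0.05 level.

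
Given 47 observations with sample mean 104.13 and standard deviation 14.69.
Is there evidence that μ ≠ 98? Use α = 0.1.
One-sample t-test:
H₀: μ = 98
H₁: μ ≠ 98
df = n - 1 = 46
t = (x̄ - μ₀) / (s/√n) = (104.13 - 98) / (14.69/√47) = 2.861
p-value = 0.0063

Since p-value < α = 0.1, we reject H₀.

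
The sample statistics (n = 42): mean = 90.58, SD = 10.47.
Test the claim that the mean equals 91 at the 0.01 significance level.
One-sample t-test:
H₀: μ = 91
H₁: μ ≠ 91
df = n - 1 = 41
t = (x̄ - μ₀) / (s/√n) = (90.58 - 91) / (10.47/√42) = -0.260
p-value = 0.7962

Since p-value > α = 0.01, we fail to reject H₀.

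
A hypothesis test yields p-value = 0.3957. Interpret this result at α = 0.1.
Since p = 0.3957 > α = 0.1, fail to reject H₀.
There is insufficient evidence to reject the null hypothesis; the result is not statistically significant at the 0.1 level.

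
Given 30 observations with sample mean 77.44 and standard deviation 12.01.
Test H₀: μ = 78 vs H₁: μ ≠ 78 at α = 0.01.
One-sample t-test:
H₀: μ = 78
H₁: μ ≠ 78
df = n - 1 = 29
t = (x̄ - μ₀) / (s/√n) = (77.44 - 78) / (12.01/√30) = -0.255
p-value = 0.8002

Since p-value > α = 0.01, we fail to reject H₀.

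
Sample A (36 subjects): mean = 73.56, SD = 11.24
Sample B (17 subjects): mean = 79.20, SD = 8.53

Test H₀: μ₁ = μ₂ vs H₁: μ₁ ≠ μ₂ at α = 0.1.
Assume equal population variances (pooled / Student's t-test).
Student's two-sample t-test (equal variances):
H₀: μ₁ = μ₂
H₁: μ₁ ≠ μ₂
df = n₁ + n₂ - 2 = 51
Pooled variance s_p² = [(n₁-1)s₁² + (n₂-1)s₂²] / (n₁ + n₂ - 2) = [(35)(11.24²) + (16)(8.53²)] / 51 = 109.5292
SE = √(s_p²(1/n₁ + 1/n₂)) = √(109.5292 × (1/36 + 1/17)) = 3.0798
t = (x̄₁ - x̄₂) / SE = (73.56 - 79.20) / 3.0798 = -5.64 / 3.0798 = -1.831
p-value = 0.0729

Since p-value < α = 0.1, we reject H₀.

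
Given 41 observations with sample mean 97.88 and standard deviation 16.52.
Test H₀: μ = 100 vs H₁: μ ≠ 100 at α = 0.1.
One-sample t-test:
H₀: μ = 100
H₁: μ ≠ 100
df = n - 1 = 40
t = (x̄ - μ₀) / (s/√n) = (97.88 - 100) / (16.52/√41) = -0.822
p-value = 0.4161

Since p-value > α = 0.1, we fail to reject H₀.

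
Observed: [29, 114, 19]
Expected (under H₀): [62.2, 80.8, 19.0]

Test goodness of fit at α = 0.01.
Chi-square goodness of fit test:
H₀: observed counts match expected distribution
H₁: observed counts differ from expected distribution
df = k - 1 = 2
χ² = Σ(O - E)²/E
   = (29 - 62.2)²/62.2 + (114 - 80.8)²/80.8 + (19 - 19.0)²/19.0
   = 17.721 + 13.642 + 0.000
   = 31.36
p-value < 0.0001

Since p-value < α = 0.01, we reject H₀.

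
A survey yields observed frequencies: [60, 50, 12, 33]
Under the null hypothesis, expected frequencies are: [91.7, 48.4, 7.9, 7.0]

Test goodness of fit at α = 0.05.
Chi-square goodness of fit test:
H₀: observed counts match expected distribution
H₁: observed counts differ from expected distribution
df = k - 1 = 3
χ² = Σ(O - E)²/E
   = (60 - 91.7)²/91.7 + (50 - 48.4)²/48.4 + (12 - 7.9)²/7.9 + (33 - 7.0)²/7.0
   = 10.958 + 0.053 + 2.128 + 96.571
   = 109.71
p-value < 0.0001

Since p-value < α = 0.05, we reject H₀.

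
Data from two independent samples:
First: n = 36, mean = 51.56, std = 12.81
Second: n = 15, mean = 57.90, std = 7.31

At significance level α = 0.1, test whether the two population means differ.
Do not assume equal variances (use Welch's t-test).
Welch's two-sample t-test:
H₀: μ₁ = μ₂
H₁: μ₁ ≠ μ₂
s₁²/n₁ = 12.81²/36 = 4.5582,  s₂²/n₂ = 7.31²/15 = 3.5624
SE = √(s₁²/n₁ + s₂²/n₂) = √(4.5582 + 3.5624) = 2.8497
df (Welch-Satterthwaite) = (s₁²/n₁ + s₂²/n₂)² / [(s₁²/n₁)²/(n₁-1) + (s₂²/n₂)²/(n₂-1)] ≈ 43.96
t = (x̄₁ - x̄₂) / SE = (51.56 - 57.90) / 2.8497 = -6.34 / 2.8497 = -2.225
p-value = 0.0313

Since p-value < α = 0.1, we reject H₀.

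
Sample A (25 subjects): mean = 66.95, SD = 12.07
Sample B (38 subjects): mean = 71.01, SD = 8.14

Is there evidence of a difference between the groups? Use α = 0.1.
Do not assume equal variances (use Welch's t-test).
Welch's two-sample t-test:
H₀: μ₁ = μ₂
H₁: μ₁ ≠ μ₂
s₁²/n₁ = 12.07²/25 = 5.8274,  s₂²/n₂ = 8.14²/38 = 1.7437
SE = √(s₁²/n₁ + s₂²/n₂) = √(5.8274 + 1.7437) = 2.7516
df (Welch-Satterthwaite) = (s₁²/n₁ + s₂²/n₂)² / [(s₁²/n₁)²/(n₁-1) + (s₂²/n₂)²/(n₂-1)] ≈ 38.29
t = (x̄₁ - x̄₂) / SE = (66.95 - 71.01) / 2.7516 = -4.06 / 2.7516 = -1.476
p-value = 0.1482

Since p-value > α = 0.1, we fail to reject H₀.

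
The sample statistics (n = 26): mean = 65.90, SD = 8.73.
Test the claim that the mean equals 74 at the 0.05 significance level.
One-sample t-test:
H₀: μ = 74
H₁: μ ≠ 74
df = n - 1 = 25
t = (x̄ - μ₀) / (s/√n) = (65.90 - 74) / (8.73/√26) = -4.731
p-value = 0.0001

Since p-value < α = 0.05, we reject H₀.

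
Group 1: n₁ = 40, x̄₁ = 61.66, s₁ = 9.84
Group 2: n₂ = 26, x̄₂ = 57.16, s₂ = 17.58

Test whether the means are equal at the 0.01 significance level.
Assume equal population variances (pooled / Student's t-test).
Student's two-sample t-test (equal variances):
H₀: μ₁ = μ₂
H₁: μ₁ ≠ μ₂
df = n₁ + n₂ - 2 = 64
Pooled variance s_p² = [(n₁-1)s₁² + (n₂-1)s₂²] / (n₁ + n₂ - 2) = [(39)(9.84²) + (25)(17.58²)] / 64 = 179.7283
SE = √(s_p²(1/n₁ + 1/n₂)) = √(179.7283 × (1/40 + 1/26)) = 3.3773
t = (x̄₁ - x̄₂) / SE = (61.66 - 57.16) / 3.3773 = 4.50 / 3.3773 = 1.332
p-value = 0.1874

Since p-value > α = 0.01, we fail to reject H₀.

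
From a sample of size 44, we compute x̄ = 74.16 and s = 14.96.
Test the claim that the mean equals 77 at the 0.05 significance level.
One-sample t-test:
H₀: μ = 77
H₁: μ ≠ 77
df = n - 1 = 43
t = (x̄ - μ₀) / (s/√n) = (74.16 - 77) / (14.96/√44) = -1.259
p-value = 0.2147

Since p-value > α = 0.05, we fail to reject H₀.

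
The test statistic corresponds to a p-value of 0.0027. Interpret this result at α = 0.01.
Since p = 0.0027 < α = 0.01, reject H₀.
There is sufficient evidence to reject the null hypothesis; the result is statistically significant at the 0.01 level.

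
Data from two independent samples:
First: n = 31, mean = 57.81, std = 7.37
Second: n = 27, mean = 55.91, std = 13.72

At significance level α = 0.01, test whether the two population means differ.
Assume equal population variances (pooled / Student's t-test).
Student's two-sample t-test (equal variances):
H₀: μ₁ = μ₂
H₁: μ₁ ≠ μ₂
df = n₁ + n₂ - 2 = 56
Pooled variance s_p² = [(n₁-1)s₁² + (n₂-1)s₂²] / (n₁ + n₂ - 2) = [(30)(7.37²) + (26)(13.72²)] / 56 = 116.4947
SE = √(s_p²(1/n₁ + 1/n₂)) = √(116.4947 × (1/31 + 1/27)) = 2.8412
t = (x̄₁ - x̄₂) / SE = (57.81 - 55.91) / 2.8412 = 1.90 / 2.8412 = 0.669
p-value = 0.5064

Since p-value > α = 0.01, we fail to reject H₀.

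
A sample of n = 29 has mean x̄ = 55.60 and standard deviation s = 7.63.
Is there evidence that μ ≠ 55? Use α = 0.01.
One-sample t-test:
H₀: μ = 55
H₁: μ ≠ 55
df = n - 1 = 28
t = (x̄ - μ₀) / (s/√n) = (55.60 - 55) / (7.63/√29) = 0.423
p-value = 0.6752

Since p-value > α = 0.01, we fail to reject H₀.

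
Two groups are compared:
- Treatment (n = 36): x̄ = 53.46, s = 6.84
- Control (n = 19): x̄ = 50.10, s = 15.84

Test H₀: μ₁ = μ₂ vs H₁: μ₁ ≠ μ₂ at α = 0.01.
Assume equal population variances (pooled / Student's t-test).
Student's two-sample t-test (equal variances):
H₀: μ₁ = μ₂
H₁: μ₁ ≠ μ₂
df = n₁ + n₂ - 2 = 53
Pooled variance s_p² = [(n₁-1)s₁² + (n₂-1)s₂²] / (n₁ + n₂ - 2) = [(35)(6.84²) + (18)(15.84²)] / 53 = 116.1094
SE = √(s_p²(1/n₁ + 1/n₂)) = √(116.1094 × (1/36 + 1/19)) = 3.0555
t = (x̄₁ - x̄₂) / SE = (53.46 - 50.10) / 3.0555 = 3.36 / 3.0555 = 1.100
p-value = 0.2765

Since p-value > α = 0.01, we fail to reject H₀.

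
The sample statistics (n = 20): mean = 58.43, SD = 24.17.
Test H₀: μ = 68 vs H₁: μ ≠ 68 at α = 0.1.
One-sample t-test:
H₀: μ = 68
H₁: μ ≠ 68
df = n - 1 = 19
t = (x̄ - μ₀) / (s/√n) = (58.43 - 68) / (24.17/√20) = -1.771
p-value = 0.0926

Since p-value < α = 0.1, we reject H₀.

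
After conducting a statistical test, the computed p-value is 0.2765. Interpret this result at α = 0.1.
Since p = 0.2765 > α = 0.1, fail to reject H₀.
There is insufficient evidence to reject the null hypothesis; the result is not statistically significant at the 0.1 level.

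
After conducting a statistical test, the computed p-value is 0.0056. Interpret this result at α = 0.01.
Since p = 0.0056 < α = 0.01, reject H₀.
There is sufficient evidence to reject the null hypothesis; the result is statistically significant at the 0.01 level.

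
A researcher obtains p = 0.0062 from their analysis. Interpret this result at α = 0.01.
Since p = 0.0062 < α = 0.01, reject H₀.
There is sufficient evidence to reject the null hypothesis; the result is statistically significant at the 0.01 level.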